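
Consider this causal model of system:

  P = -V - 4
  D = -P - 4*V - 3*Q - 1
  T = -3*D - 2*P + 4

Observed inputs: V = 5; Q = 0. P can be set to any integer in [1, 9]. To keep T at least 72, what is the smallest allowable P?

P = 5

Intervening on P fixes its value directly, overriding its dependence on V.
Substituting into the D equation gives D = -P - 21.
So T = P + 67.
Require P + 67 ≥ 72, so P ≥ 5.
The smallest integer in [1, 9] satisfying this is 5.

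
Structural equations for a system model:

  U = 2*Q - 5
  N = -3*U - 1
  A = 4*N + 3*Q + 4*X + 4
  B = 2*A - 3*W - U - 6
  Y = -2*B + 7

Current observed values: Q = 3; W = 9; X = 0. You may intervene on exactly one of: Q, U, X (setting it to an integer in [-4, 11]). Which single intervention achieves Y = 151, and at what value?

Intervening on Q: Y = 88*Q - 177. Reaching 151 requires Q = 41/11, not an integer.
Intervening on U: Y = 50*U + 37. Reaching 151 requires U = 57/25, not an integer.
Intervening on X: with other inputs at their observed values, Y = -16*X + 87. Solving for 151 gives X = -4, within [-4, 11].

set X = -4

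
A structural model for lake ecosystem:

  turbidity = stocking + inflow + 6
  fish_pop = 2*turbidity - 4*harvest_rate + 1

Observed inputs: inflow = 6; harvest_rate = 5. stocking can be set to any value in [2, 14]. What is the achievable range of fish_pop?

Substituting into the turbidity equation gives turbidity = stocking + 12.
So fish_pop = 2*stocking + 5.
Linear in stocking, so extremes are at the endpoints: stocking = 2 gives fish_pop = 9; stocking = 14 gives fish_pop = 33.

9 to 33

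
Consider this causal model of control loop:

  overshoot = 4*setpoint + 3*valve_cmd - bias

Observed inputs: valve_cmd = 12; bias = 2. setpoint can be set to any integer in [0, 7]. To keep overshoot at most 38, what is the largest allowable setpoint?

Substituting into the overshoot equation gives overshoot = 4*setpoint + 34.
Require 4*setpoint + 34 ≤ 38, so setpoint ≤ 1.
The largest integer in [0, 7] satisfying this is 1.

setpoint = 1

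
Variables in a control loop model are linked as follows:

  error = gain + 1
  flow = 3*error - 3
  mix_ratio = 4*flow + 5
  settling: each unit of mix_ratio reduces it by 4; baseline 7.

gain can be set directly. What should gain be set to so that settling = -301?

gain = 6

Substituting into the flow equation gives flow = 3*gain.
Substituting into the mix_ratio equation gives mix_ratio = 12*gain + 5.
Substituting into the settling equation gives settling = -48*gain - 13.
Solve -48*gain - 13 = -301: gain = (-301 + 13) / -48 = 6.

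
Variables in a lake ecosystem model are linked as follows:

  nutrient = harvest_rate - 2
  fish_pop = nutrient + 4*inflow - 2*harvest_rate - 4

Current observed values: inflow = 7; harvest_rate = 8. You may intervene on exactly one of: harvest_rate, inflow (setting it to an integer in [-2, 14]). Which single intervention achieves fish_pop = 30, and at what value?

Intervening on harvest_rate: fish_pop = -harvest_rate + 22. Reaching 30 requires harvest_rate = -8, outside [-2, 14].
Intervening on inflow: with other inputs at their observed values, fish_pop = 4*inflow - 14. Solving for 30 gives inflow = 11, within [-2, 14].

set inflow = 11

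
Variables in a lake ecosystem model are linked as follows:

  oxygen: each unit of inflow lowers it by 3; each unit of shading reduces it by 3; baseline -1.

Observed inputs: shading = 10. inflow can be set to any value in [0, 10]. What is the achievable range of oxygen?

Substituting into the oxygen equation gives oxygen = -3*inflow - 31.
Linear in inflow, so extremes are at the endpoints: inflow = 0 gives oxygen = -31; inflow = 10 gives oxygen = -61.

-61 to -31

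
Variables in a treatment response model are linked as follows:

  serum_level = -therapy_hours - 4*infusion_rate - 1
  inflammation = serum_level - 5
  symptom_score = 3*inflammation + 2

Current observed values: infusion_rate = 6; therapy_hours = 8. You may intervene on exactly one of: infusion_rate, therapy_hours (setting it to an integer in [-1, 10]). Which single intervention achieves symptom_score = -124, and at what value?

Intervening on infusion_rate: with other inputs at their observed values, symptom_score = -12*infusion_rate - 40. Solving for -124 gives infusion_rate = 7, within [-1, 10].
Intervening on therapy_hours: symptom_score = -3*therapy_hours - 88. Reaching -124 requires therapy_hours = 12, outside [-1, 10].

set infusion_rate = 7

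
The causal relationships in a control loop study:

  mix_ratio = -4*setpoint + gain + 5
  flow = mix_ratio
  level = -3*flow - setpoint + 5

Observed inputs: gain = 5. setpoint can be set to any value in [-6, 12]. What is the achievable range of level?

Substituting into the mix_ratio equation gives mix_ratio = -4*setpoint + 10.
Substituting into the flow equation gives flow = -4*setpoint + 10.
So level = 11*setpoint - 25.
Linear in setpoint, so extremes are at the endpoints: setpoint = -6 gives level = -91; setpoint = 12 gives level = 107.

-91 to 107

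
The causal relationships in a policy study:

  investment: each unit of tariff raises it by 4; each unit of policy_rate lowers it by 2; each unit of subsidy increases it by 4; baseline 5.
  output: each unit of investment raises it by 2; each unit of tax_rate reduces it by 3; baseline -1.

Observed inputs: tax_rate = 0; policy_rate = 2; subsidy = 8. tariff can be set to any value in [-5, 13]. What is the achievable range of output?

25 to 169

Substituting into the investment equation gives investment = 4*tariff + 33.
Substituting into the output equation gives output = 8*tariff + 65.
Linear in tariff, so extremes are at the endpoints: tariff = -5 gives output = 25; tariff = 13 gives output = 169.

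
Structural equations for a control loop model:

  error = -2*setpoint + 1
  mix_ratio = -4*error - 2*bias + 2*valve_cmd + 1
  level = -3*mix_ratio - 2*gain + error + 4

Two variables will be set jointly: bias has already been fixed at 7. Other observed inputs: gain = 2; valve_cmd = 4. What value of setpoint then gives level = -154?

With bias held at 7:
Substituting into the mix_ratio equation gives mix_ratio = 8*setpoint - 9.
level becomes -26*setpoint + 28.
Solve -26*setpoint + 28 = -154: setpoint = (-154 - 28) / -26 = 7.

setpoint = 7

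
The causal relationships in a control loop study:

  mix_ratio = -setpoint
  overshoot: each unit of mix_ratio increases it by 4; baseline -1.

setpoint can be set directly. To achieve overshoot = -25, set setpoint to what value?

Substituting into the overshoot equation gives overshoot = -4*setpoint - 1.
Solve -4*setpoint - 1 = -25: setpoint = (-25 + 1) / -4 = 6.

setpoint = 6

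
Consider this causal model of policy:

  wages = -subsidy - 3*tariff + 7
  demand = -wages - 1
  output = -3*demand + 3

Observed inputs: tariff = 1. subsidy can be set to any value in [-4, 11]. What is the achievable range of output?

-15 to 30

Substituting into the wages equation gives wages = -subsidy + 4.
So demand = subsidy - 5.
output becomes -3*subsidy + 18.
Linear in subsidy, so extremes are at the endpoints: subsidy = -4 gives output = 30; subsidy = 11 gives output = -15.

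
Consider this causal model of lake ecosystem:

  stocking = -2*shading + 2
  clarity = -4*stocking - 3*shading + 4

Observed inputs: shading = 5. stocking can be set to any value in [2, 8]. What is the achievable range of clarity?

-43 to -19

Intervening on stocking fixes its value directly, overriding its dependence on shading.
Substituting into the clarity equation gives clarity = -4*stocking - 11.
Linear in stocking, so extremes are at the endpoints: stocking = 2 gives clarity = -19; stocking = 8 gives clarity = -43.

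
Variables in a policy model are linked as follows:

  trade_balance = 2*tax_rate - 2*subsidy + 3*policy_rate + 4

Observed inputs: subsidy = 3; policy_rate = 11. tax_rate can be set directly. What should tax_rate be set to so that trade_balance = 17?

Substituting into the trade_balance equation gives trade_balance = 2*tax_rate + 31.
Solve 2*tax_rate + 31 = 17: tax_rate = (17 - 31) / 2 = -7.

tax_rate = -7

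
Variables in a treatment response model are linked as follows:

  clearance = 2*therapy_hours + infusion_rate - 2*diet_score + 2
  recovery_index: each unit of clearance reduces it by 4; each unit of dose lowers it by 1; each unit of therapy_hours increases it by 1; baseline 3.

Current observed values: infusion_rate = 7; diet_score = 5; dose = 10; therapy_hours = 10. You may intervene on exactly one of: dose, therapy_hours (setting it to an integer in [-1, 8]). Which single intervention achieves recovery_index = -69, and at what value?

Intervening on dose: with other inputs at their observed values, recovery_index = -dose - 63. Solving for -69 gives dose = 6, within [-1, 8].
Intervening on therapy_hours: recovery_index = -7*therapy_hours - 3. Reaching -69 requires therapy_hours = 66/7, not an integer.

set dose = 6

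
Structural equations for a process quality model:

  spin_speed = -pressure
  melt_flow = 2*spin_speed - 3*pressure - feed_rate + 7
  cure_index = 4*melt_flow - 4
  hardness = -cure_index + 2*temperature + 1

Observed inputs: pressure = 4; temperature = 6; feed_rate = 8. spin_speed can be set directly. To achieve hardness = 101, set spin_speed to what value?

Intervening on spin_speed fixes its value directly, overriding its dependence on pressure.
Substituting into the melt_flow equation gives melt_flow = 2*spin_speed - 13.
Substituting into the cure_index equation gives cure_index = 8*spin_speed - 56.
Substituting into the hardness equation gives hardness = -8*spin_speed + 69.
Solve -8*spin_speed + 69 = 101: spin_speed = (101 - 69) / -8 = -4.

spin_speed = -4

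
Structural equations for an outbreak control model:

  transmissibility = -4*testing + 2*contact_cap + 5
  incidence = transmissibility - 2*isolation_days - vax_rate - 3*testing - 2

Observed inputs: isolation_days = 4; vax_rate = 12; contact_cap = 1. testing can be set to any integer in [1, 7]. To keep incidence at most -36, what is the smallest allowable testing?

testing = 3

Substituting into the transmissibility equation gives transmissibility = -4*testing + 7.
incidence becomes -7*testing - 15.
Require -7*testing - 15 ≤ -36, so testing ≥ 3.
The smallest integer in [1, 7] satisfying this is 3.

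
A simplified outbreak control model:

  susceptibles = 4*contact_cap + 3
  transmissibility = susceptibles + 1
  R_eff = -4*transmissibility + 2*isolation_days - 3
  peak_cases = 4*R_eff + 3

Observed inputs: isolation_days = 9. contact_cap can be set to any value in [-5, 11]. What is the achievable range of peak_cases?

-705 to 319

Substituting into the transmissibility equation gives transmissibility = 4*contact_cap + 4.
R_eff becomes -16*contact_cap - 1.
Substituting into the peak_cases equation gives peak_cases = -64*contact_cap - 1.
Linear in contact_cap, so extremes are at the endpoints: contact_cap = -5 gives peak_cases = 319; contact_cap = 11 gives peak_cases = -705.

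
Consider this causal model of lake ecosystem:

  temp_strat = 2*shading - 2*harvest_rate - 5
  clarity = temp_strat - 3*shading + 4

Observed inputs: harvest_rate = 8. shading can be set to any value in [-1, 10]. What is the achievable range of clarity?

Substituting into the temp_strat equation gives temp_strat = 2*shading - 21.
Substituting into the clarity equation gives clarity = -shading - 17.
Linear in shading, so extremes are at the endpoints: shading = -1 gives clarity = -16; shading = 10 gives clarity = -27.

-27 to -16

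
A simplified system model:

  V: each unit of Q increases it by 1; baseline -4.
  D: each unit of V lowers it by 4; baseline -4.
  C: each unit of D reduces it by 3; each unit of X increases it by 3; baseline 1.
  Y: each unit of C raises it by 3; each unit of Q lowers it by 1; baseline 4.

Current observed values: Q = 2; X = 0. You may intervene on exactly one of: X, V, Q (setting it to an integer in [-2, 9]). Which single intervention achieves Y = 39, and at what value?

set Q = 4

Intervening on X: Y = 9*X - 31. Reaching 39 requires X = 70/9, not an integer.
Intervening on V: Y = 36*V + 41. Reaching 39 requires V = -1/18, not an integer.
Intervening on Q: with other inputs at their observed values, Y = 35*Q - 101. Solving for 39 gives Q = 4, within [-2, 9].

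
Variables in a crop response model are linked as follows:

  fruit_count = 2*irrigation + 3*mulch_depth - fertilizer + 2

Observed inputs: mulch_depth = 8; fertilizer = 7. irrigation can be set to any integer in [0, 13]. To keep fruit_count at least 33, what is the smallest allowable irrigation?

irrigation = 7

Substituting into the fruit_count equation gives fruit_count = 2*irrigation + 19.
Require 2*irrigation + 19 ≥ 33, so irrigation ≥ 7.
The smallest integer in [0, 13] satisfying this is 7.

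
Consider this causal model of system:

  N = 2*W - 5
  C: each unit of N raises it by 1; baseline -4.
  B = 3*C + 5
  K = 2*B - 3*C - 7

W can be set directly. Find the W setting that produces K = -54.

Substituting into the C equation gives C = 2*W - 9.
B becomes 6*W - 22.
This gives K = 6*W - 24.
Solve 6*W - 24 = -54: W = (-54 + 24) / 6 = -5.

W = -5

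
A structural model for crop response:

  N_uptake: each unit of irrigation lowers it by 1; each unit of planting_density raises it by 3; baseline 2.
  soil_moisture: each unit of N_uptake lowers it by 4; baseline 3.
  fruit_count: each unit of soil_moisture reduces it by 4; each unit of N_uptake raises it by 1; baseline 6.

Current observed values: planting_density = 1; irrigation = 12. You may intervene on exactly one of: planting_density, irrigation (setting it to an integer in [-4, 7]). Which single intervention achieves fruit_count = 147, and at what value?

Intervening on planting_density: fruit_count = 51*planting_density - 176. Reaching 147 requires planting_density = 19/3, not an integer.
Intervening on irrigation: with other inputs at their observed values, fruit_count = -17*irrigation + 79. Solving for 147 gives irrigation = -4, within [-4, 7].

set irrigation = -4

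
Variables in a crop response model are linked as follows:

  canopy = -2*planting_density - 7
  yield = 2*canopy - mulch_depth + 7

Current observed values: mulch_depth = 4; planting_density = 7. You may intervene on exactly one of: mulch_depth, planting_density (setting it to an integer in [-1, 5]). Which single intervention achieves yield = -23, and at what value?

set planting_density = 3

Intervening on mulch_depth: yield = -mulch_depth - 35. Reaching -23 requires mulch_depth = -12, outside [-1, 5].
Intervening on planting_density: with other inputs at their observed values, yield = -4*planting_density - 11. Solving for -23 gives planting_density = 3, within [-1, 5].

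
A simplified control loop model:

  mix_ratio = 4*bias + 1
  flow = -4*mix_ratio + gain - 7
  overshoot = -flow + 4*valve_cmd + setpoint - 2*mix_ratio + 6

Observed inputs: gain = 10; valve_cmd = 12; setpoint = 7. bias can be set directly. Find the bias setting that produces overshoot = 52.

bias = -1

Substituting into the flow equation gives flow = -16*bias - 1.
So overshoot = 8*bias + 60.
Solve 8*bias + 60 = 52: bias = (52 - 60) / 8 = -1.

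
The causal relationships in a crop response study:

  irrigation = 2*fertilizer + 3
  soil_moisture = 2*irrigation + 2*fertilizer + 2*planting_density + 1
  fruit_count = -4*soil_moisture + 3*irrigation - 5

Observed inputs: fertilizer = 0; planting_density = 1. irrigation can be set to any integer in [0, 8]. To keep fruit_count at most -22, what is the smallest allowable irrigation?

Intervening on irrigation fixes its value directly, overriding its dependence on fertilizer.
Substituting into the soil_moisture equation gives soil_moisture = 2*irrigation + 3.
So fruit_count = -5*irrigation - 17.
Require -5*irrigation - 17 ≤ -22, so irrigation ≥ 1.
The smallest integer in [0, 8] satisfying this is 1.

irrigation = 1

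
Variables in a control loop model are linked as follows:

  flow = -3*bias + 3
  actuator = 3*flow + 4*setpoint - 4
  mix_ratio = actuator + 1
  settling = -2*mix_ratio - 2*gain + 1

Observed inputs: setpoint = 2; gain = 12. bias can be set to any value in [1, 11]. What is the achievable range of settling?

-33 to 147

Substituting into the actuator equation gives actuator = -9*bias + 13.
Substituting into the mix_ratio equation gives mix_ratio = -9*bias + 14.
Substituting into the settling equation gives settling = 18*bias - 51.
Linear in bias, so extremes are at the endpoints: bias = 1 gives settling = -33; bias = 11 gives settling = 147.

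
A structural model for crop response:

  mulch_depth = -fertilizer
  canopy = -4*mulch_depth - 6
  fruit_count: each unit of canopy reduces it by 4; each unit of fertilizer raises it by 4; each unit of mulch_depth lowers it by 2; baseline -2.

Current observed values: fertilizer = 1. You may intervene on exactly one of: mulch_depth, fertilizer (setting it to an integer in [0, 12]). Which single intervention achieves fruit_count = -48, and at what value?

Intervening on mulch_depth: fruit_count = 14*mulch_depth + 26. Reaching -48 requires mulch_depth = -37/7, not an integer.
Intervening on fertilizer: with other inputs at their observed values, fruit_count = -10*fertilizer + 22. Solving for -48 gives fertilizer = 7, within [0, 12].

set fertilizer = 7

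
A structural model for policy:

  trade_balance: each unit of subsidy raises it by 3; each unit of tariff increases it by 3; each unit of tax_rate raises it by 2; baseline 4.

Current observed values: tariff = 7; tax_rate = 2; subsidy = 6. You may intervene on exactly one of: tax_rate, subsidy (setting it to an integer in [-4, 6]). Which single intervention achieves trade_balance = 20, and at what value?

Intervening on tax_rate: trade_balance = 2*tax_rate + 43. Reaching 20 requires tax_rate = -23/2, not an integer.
Intervening on subsidy: with other inputs at their observed values, trade_balance = 3*subsidy + 29. Solving for 20 gives subsidy = -3, within [-4, 6].

set subsidy = -3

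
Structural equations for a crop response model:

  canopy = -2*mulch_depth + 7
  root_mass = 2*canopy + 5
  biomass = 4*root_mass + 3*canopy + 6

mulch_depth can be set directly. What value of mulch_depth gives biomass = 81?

Substituting into the root_mass equation gives root_mass = -4*mulch_depth + 19.
Substituting into the biomass equation gives biomass = -22*mulch_depth + 103.
Solve -22*mulch_depth + 103 = 81: mulch_depth = (81 - 103) / -22 = 1.

mulch_depth = 1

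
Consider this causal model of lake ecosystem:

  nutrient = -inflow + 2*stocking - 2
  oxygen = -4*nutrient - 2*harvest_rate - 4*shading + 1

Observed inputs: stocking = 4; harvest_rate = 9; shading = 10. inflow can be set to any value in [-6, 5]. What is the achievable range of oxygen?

-105 to -61

Substituting into the nutrient equation gives nutrient = -inflow + 6.
Substituting into the oxygen equation gives oxygen = 4*inflow - 81.
Linear in inflow, so extremes are at the endpoints: inflow = -6 gives oxygen = -105; inflow = 5 gives oxygen = -61.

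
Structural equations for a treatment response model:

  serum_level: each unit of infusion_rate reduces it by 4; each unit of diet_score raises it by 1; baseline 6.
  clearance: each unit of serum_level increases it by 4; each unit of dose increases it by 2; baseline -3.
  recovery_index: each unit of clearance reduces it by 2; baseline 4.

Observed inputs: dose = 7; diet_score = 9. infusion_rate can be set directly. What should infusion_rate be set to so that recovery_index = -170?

infusion_rate = -1

Substituting into the serum_level equation gives serum_level = -4*infusion_rate + 15.
So clearance = -16*infusion_rate + 71.
Substituting into the recovery_index equation gives recovery_index = 32*infusion_rate - 138.
Solve 32*infusion_rate - 138 = -170: infusion_rate = (-170 + 138) / 32 = -1.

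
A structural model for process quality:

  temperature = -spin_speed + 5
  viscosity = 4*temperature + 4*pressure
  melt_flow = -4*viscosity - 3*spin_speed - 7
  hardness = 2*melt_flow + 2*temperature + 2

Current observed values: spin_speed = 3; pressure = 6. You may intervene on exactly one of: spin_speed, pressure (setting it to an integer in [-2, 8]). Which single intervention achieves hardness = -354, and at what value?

set spin_speed = 0

Intervening on spin_speed: with other inputs at their observed values, hardness = 24*spin_speed - 354. Solving for -354 gives spin_speed = 0, within [-2, 8].
Intervening on pressure: hardness = -32*pressure - 90. Reaching -354 requires pressure = 33/4, not an integer.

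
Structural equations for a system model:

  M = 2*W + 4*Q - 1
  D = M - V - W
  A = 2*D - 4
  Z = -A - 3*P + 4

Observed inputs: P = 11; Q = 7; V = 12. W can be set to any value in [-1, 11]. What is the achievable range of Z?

-77 to -53

Substituting into the M equation gives M = 2*W + 27.
This gives D = W + 15.
Substituting into the A equation gives A = 2*W + 26.
Substituting into the Z equation gives Z = -2*W - 55.
Linear in W, so extremes are at the endpoints: W = -1 gives Z = -53; W = 11 gives Z = -77.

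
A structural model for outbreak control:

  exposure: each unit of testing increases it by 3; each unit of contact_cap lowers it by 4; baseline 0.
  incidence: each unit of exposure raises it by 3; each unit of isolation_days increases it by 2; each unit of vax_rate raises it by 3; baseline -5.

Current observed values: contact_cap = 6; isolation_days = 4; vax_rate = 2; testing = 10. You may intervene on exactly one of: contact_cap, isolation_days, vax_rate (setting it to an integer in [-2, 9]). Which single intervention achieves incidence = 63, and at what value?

Intervening on contact_cap: with other inputs at their observed values, incidence = -12*contact_cap + 99. Solving for 63 gives contact_cap = 3, within [-2, 9].
Intervening on isolation_days: incidence = 2*isolation_days + 19. Reaching 63 requires isolation_days = 22, outside [-2, 9].
Intervening on vax_rate: incidence = 3*vax_rate + 21. Reaching 63 requires vax_rate = 14, outside [-2, 9].

set contact_cap = 3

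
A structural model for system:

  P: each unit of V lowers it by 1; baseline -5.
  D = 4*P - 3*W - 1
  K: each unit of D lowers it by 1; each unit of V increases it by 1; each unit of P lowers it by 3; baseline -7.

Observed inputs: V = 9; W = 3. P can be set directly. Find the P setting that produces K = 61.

P = -7

Intervening on P fixes its value directly, overriding its dependence on V.
Substituting into the D equation gives D = 4*P - 10.
This gives K = -7*P + 12.
Solve -7*P + 12 = 61: P = (61 - 12) / -7 = -7.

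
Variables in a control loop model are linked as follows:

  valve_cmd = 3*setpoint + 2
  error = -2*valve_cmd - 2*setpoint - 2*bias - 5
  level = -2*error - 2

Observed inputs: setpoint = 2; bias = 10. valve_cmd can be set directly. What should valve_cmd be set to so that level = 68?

Intervening on valve_cmd fixes its value directly, overriding its dependence on setpoint.
Substituting into the error equation gives error = -2*valve_cmd - 29.
level becomes 4*valve_cmd + 56.
Solve 4*valve_cmd + 56 = 68: valve_cmd = (68 - 56) / 4 = 3.

valve_cmd = 3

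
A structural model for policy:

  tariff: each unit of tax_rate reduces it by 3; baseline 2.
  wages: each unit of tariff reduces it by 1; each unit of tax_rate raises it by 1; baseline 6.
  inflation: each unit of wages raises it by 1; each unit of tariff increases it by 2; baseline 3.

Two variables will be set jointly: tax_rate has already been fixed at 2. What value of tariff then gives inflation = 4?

With tax_rate held at 2:
Intervening on tariff fixes its value directly, overriding its dependence on tax_rate.
Substituting into the wages equation gives wages = -tariff + 8.
This gives inflation = tariff + 11.
Solve tariff + 11 = 4: tariff = (4 - 11) / 1 = -7.

tariff = -7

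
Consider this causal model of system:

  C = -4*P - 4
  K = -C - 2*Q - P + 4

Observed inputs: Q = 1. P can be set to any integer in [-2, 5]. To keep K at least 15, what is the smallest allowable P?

Substituting into the K equation gives K = 3*P + 6.
Require 3*P + 6 ≥ 15, so P ≥ 3.
The smallest integer in [-2, 5] satisfying this is 3.

P = 3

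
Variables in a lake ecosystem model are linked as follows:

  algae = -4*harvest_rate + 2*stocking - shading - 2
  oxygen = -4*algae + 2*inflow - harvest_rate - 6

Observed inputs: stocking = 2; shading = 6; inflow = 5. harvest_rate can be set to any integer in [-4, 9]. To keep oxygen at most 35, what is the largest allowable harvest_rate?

harvest_rate = 1

Substituting into the algae equation gives algae = -4*harvest_rate - 4.
Substituting into the oxygen equation gives oxygen = 15*harvest_rate + 20.
Require 15*harvest_rate + 20 ≤ 35, so harvest_rate ≤ 1.
The largest integer in [-4, 9] satisfying this is 1.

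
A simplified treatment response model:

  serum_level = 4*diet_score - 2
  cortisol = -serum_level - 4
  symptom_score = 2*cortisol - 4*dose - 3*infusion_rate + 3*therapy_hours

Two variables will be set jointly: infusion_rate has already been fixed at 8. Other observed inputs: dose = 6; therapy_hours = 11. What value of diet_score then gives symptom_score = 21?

With infusion_rate held at 8:
Substituting into the cortisol equation gives cortisol = -4*diet_score - 2.
Substituting into the symptom_score equation gives symptom_score = -8*diet_score - 19.
Solve -8*diet_score - 19 = 21: diet_score = (21 + 19) / -8 = -5.

diet_score = -5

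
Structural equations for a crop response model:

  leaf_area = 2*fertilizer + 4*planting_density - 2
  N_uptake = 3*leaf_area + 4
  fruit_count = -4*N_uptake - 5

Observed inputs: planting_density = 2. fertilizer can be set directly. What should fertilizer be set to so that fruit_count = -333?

Substituting into the leaf_area equation gives leaf_area = 2*fertilizer + 6.
N_uptake becomes 6*fertilizer + 22.
This gives fruit_count = -24*fertilizer - 93.
Solve -24*fertilizer - 93 = -333: fertilizer = (-333 + 93) / -24 = 10.

fertilizer = 10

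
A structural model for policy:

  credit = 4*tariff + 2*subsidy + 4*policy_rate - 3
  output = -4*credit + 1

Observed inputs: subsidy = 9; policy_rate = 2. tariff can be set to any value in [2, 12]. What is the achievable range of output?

Substituting into the credit equation gives credit = 4*tariff + 23.
Substituting into the output equation gives output = -16*tariff - 91.
Linear in tariff, so extremes are at the endpoints: tariff = 2 gives output = -123; tariff = 12 gives output = -283.

-283 to -123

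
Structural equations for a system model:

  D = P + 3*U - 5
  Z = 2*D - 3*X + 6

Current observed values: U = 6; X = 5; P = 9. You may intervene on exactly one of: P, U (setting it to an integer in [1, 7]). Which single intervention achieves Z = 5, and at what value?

Intervening on P: Z = 2*P + 17. Reaching 5 requires P = -6, outside [1, 7].
Intervening on U: with other inputs at their observed values, Z = 6*U - 1. Solving for 5 gives U = 1, within [1, 7].

set U = 1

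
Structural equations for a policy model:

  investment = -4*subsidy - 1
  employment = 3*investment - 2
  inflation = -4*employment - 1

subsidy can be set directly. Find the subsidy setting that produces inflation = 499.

Substituting into the employment equation gives employment = -12*subsidy - 5.
inflation becomes 48*subsidy + 19.
Solve 48*subsidy + 19 = 499: subsidy = (499 - 19) / 48 = 10.

subsidy = 10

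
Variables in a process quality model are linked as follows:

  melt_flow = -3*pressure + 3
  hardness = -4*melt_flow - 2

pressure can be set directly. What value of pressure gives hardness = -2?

pressure = 1

Substituting into the hardness equation gives hardness = 12*pressure - 14.
Solve 12*pressure - 14 = -2: pressure = (-2 + 14) / 12 = 1.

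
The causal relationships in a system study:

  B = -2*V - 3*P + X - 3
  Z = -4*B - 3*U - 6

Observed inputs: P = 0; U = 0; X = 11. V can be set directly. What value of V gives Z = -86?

Substituting into the B equation gives B = -2*V + 8.
Substituting into the Z equation gives Z = 8*V - 38.
Solve 8*V - 38 = -86: V = (-86 + 38) / 8 = -6.

V = -6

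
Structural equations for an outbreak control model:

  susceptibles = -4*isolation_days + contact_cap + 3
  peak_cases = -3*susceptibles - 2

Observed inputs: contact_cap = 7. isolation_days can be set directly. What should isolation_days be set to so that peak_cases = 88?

isolation_days = 10

Substituting into the susceptibles equation gives susceptibles = -4*isolation_days + 10.
Substituting into the peak_cases equation gives peak_cases = 12*isolation_days - 32.
Solve 12*isolation_days - 32 = 88: isolation_days = (88 + 32) / 12 = 10.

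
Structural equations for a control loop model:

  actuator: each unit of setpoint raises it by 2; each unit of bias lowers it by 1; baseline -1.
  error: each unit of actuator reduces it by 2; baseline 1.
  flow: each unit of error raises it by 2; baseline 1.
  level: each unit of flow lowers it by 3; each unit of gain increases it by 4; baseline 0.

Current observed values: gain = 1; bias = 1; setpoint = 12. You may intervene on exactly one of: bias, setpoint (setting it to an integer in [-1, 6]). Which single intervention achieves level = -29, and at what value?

Intervening on bias: level = -12*bias + 271. Reaching -29 requires bias = 25, outside [-1, 6].
Intervening on setpoint: with other inputs at their observed values, level = 24*setpoint - 29. Solving for -29 gives setpoint = 0, within [-1, 6].

set setpoint = 0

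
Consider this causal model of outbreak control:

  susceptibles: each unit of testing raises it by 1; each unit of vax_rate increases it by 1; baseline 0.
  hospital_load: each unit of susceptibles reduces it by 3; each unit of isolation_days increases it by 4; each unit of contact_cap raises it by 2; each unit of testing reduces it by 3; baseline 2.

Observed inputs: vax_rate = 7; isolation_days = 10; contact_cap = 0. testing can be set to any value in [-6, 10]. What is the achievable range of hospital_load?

Substituting into the susceptibles equation gives susceptibles = testing + 7.
hospital_load becomes -6*testing + 21.
Linear in testing, so extremes are at the endpoints: testing = -6 gives hospital_load = 57; testing = 10 gives hospital_load = -39.

-39 to 57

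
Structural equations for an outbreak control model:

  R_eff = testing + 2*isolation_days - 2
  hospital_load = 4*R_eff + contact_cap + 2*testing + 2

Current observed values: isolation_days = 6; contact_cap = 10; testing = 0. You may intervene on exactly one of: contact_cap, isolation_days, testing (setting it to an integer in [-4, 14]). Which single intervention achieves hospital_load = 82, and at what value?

set testing = 5

Intervening on contact_cap: hospital_load = contact_cap + 42. Reaching 82 requires contact_cap = 40, outside [-4, 14].
Intervening on isolation_days: hospital_load = 8*isolation_days + 4. Reaching 82 requires isolation_days = 39/4, not an integer.
Intervening on testing: with other inputs at their observed values, hospital_load = 6*testing + 52. Solving for 82 gives testing = 5, within [-4, 14].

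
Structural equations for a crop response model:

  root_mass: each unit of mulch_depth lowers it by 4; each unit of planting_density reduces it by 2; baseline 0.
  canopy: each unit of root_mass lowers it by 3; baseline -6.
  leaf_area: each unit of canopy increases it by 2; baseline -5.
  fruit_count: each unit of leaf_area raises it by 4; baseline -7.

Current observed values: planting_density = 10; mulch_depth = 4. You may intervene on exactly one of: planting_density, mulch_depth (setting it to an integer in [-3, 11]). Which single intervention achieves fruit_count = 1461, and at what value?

set mulch_depth = 11

Intervening on planting_density: fruit_count = 48*planting_density + 309. Reaching 1461 requires planting_density = 24, outside [-3, 11].
Intervening on mulch_depth: with other inputs at their observed values, fruit_count = 96*mulch_depth + 405. Solving for 1461 gives mulch_depth = 11, within [-3, 11].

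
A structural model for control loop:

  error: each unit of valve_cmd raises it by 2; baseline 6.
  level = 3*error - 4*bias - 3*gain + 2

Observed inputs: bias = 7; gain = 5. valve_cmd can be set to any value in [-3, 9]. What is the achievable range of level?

-41 to 31

Substituting into the level equation gives level = 6*valve_cmd - 23.
Linear in valve_cmd, so extremes are at the endpoints: valve_cmd = -3 gives level = -41; valve_cmd = 9 gives level = 31.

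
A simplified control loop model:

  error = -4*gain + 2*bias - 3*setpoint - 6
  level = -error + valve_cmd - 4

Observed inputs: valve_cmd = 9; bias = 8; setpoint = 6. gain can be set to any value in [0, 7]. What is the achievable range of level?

Substituting into the error equation gives error = -4*gain - 8.
This gives level = 4*gain + 13.
Linear in gain, so extremes are at the endpoints: gain = 0 gives level = 13; gain = 7 gives level = 41.

13 to 41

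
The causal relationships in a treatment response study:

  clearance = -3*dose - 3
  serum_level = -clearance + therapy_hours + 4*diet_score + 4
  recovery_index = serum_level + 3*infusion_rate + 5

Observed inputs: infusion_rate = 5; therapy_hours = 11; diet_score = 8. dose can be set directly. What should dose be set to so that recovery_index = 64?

Substituting into the serum_level equation gives serum_level = 3*dose + 50.
Substituting into the recovery_index equation gives recovery_index = 3*dose + 70.
Solve 3*dose + 70 = 64: dose = (64 - 70) / 3 = -2.

dose = -2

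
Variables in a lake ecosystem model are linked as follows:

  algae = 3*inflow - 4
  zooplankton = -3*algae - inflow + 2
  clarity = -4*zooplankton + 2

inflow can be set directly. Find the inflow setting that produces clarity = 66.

Substituting into the zooplankton equation gives zooplankton = -10*inflow + 14.
So clarity = 40*inflow - 54.
Solve 40*inflow - 54 = 66: inflow = (66 + 54) / 40 = 3.

inflow = 3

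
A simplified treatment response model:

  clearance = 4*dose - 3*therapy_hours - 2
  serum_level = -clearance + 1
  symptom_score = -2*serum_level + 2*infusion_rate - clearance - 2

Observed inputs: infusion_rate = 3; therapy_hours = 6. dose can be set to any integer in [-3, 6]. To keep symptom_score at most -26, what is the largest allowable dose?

Substituting into the clearance equation gives clearance = 4*dose - 20.
This gives serum_level = -4*dose + 21.
Substituting into the symptom_score equation gives symptom_score = 4*dose - 18.
Require 4*dose - 18 ≤ -26, so dose ≤ -2.
The largest integer in [-3, 6] satisfying this is -2.

dose = -2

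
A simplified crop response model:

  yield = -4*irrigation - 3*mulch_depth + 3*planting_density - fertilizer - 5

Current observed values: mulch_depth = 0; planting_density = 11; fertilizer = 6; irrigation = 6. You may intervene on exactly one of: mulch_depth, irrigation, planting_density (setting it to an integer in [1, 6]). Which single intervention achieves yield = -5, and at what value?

set mulch_depth = 1

Intervening on mulch_depth: with other inputs at their observed values, yield = -3*mulch_depth - 2. Solving for -5 gives mulch_depth = 1, within [1, 6].
Intervening on irrigation: yield = -4*irrigation + 22. Reaching -5 requires irrigation = 27/4, not an integer.
Intervening on planting_density: yield = 3*planting_density - 35. Reaching -5 requires planting_density = 10, outside [1, 6].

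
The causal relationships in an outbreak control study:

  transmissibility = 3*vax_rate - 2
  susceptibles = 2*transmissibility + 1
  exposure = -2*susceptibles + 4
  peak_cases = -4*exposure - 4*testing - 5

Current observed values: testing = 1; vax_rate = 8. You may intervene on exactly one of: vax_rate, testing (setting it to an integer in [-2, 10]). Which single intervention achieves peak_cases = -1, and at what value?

Intervening on vax_rate: with other inputs at their observed values, peak_cases = 48*vax_rate - 49. Solving for -1 gives vax_rate = 1, within [-2, 10].
Intervening on testing: peak_cases = -4*testing + 339. Reaching -1 requires testing = 85, outside [-2, 10].

set vax_rate = 1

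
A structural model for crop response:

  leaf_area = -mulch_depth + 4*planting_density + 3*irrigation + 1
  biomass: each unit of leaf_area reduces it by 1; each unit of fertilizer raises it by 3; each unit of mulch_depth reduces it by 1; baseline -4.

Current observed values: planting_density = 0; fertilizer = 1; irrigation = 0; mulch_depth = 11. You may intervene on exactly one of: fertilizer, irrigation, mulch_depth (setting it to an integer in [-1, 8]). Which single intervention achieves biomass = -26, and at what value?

set irrigation = 8

Intervening on fertilizer: biomass = 3*fertilizer - 5. Reaching -26 requires fertilizer = -7, outside [-1, 8].
Intervening on irrigation: with other inputs at their observed values, biomass = -3*irrigation - 2. Solving for -26 gives irrigation = 8, within [-1, 8].
Intervening on mulch_depth: the paths from mulch_depth to biomass cancel (net effect zero), leaving biomass = -2; -26 is unreachable this way.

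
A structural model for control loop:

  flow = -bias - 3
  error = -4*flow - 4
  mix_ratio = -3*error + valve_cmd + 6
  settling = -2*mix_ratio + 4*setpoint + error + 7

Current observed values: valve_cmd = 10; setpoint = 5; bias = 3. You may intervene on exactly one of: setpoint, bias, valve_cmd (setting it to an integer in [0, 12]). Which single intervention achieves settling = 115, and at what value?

Intervening on setpoint: with other inputs at their observed values, settling = 4*setpoint + 115. Solving for 115 gives setpoint = 0, within [0, 12].
Intervening on bias: settling = 28*bias + 51. Reaching 115 requires bias = 16/7, not an integer.
Intervening on valve_cmd: settling = -2*valve_cmd + 155. Reaching 115 requires valve_cmd = 20, outside [0, 12].

set setpoint = 0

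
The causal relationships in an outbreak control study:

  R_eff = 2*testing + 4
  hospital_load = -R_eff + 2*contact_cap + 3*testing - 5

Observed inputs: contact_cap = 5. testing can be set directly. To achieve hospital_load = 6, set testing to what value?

testing = 5

Substituting into the hospital_load equation gives hospital_load = testing + 1.
Solve testing + 1 = 6: testing = (6 - 1) / 1 = 5.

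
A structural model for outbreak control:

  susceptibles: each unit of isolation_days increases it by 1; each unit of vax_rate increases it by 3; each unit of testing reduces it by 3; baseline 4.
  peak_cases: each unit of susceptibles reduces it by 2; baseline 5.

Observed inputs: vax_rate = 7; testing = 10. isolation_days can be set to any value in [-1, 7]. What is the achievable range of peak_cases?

1 to 17

Substituting into the susceptibles equation gives susceptibles = isolation_days - 5.
Substituting into the peak_cases equation gives peak_cases = -2*isolation_days + 15.
Linear in isolation_days, so extremes are at the endpoints: isolation_days = -1 gives peak_cases = 17; isolation_days = 7 gives peak_cases = 1.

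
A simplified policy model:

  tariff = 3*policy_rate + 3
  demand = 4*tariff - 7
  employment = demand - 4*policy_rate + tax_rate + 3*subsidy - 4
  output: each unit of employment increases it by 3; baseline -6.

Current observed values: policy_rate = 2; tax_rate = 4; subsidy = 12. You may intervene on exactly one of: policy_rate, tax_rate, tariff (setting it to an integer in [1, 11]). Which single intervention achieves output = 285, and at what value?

Intervening on policy_rate: with other inputs at their observed values, output = 24*policy_rate + 117. Solving for 285 gives policy_rate = 7, within [1, 11].
Intervening on tax_rate: output = 3*tax_rate + 153. Reaching 285 requires tax_rate = 44, outside [1, 11].
Intervening on tariff: output = 12*tariff + 57. Reaching 285 requires tariff = 19, outside [1, 11].

set policy_rate = 7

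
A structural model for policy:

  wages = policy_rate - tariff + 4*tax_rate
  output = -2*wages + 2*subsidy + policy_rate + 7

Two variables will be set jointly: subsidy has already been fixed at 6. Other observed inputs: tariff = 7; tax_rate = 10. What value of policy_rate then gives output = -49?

With subsidy held at 6:
Substituting into the wages equation gives wages = policy_rate + 33.
Substituting into the output equation gives output = -policy_rate - 47.
Solve -policy_rate - 47 = -49: policy_rate = (-49 + 47) / -1 = 2.

policy_rate = 2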